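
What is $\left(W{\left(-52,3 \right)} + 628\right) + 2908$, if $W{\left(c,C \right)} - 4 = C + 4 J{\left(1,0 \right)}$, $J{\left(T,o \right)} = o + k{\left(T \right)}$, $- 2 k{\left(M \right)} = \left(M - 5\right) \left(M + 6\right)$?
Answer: $3599$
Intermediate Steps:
$k{\left(M \right)} = - \frac{\left(-5 + M\right) \left(6 + M\right)}{2}$ ($k{\left(M \right)} = - \frac{\left(M - 5\right) \left(M + 6\right)}{2} = - \frac{\left(-5 + M\right) \left(6 + M\right)}{2}$)
$J{\left(T,o \right)} = 15 + o - \frac{T}{2} - \frac{T^{2}}{2}$ ($J{\left(T,o \right)} = o - \left(-15 + \frac{T}{2} + \frac{T^{2}}{2}\right) = 15 + o - \frac{T}{2} - \frac{T^{2}}{2}$)
$W{\left(c,C \right)} = 60 + C$ ($W{\left(c,C \right)} = 4 + \left(C + 4 \left(15 + 0 - \frac{1}{2} - \frac{1^{2}}{2}\right)\right) = 4 + \left(C + 4 \left(15 + 0 - \frac{1}{2} - \frac{1}{2}\right)\right) = 4 + \left(C + 4 \cdot 14\right) = 4 + \left(C + 56\right) = 4 + \left(56 + C\right) = 60 + C$)
$\left(W{\left(-52,3 \right)} + 628\right) + 2908 = \left(\left(60 + 3\right) + 628\right) + 2908 = \left(63 + 628\right) + 2908 = 691 + 2908 = 3599$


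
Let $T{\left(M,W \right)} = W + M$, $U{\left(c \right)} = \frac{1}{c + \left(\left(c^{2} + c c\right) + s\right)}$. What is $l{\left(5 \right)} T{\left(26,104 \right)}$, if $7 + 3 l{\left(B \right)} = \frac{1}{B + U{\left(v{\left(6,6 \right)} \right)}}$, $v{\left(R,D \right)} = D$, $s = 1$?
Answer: $- \frac{175045}{594} \approx -294.69$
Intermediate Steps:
$U{\left(c \right)} = \frac{1}{1 + c + 2 c^{2}}$ ($U{\left(c \right)} = \frac{1}{c + \left(\left(c^{2} + c c\right) + 1\right)} = \frac{1}{c + \left(\left(c^{2} + c^{2}\right) + 1\right)} = \frac{1}{c + \left(2 c^{2} + 1\right)} = \frac{1}{c + \left(1 + 2 c^{2}\right)} = \frac{1}{1 + c + 2 c^{2}}$)
$T{\left(M,W \right)} = M + W$
$l{\left(B \right)} = - \frac{7}{3} + \frac{1}{3 \left(\frac{1}{79} + B\right)}$ ($l{\left(B \right)} = - \frac{7}{3} + \frac{1}{3 \left(B + \frac{1}{1 + 6 + 2 \cdot 6^{2}}\right)} = - \frac{7}{3} + \frac{1}{3 \left(B + \frac{1}{1 + 6 + 2 \cdot 36}\right)} = - \frac{7}{3} + \frac{1}{3 \left(B + \frac{1}{1 + 6 + 72}\right)} = - \frac{7}{3} + \frac{1}{3 \left(B + \frac{1}{79}\right)} = - \frac{7}{3} + \frac{1}{3 \left(\frac{1}{79} + B\right)}$)
$l{\left(5 \right)} T{\left(26,104 \right)} = \frac{72 - 2765}{3 \left(1 + 79 \cdot 5\right)} \left(26 + 104\right) = \frac{72 - 2765}{3 \left(1 + 395\right)} 130 = \frac{1}{3} \cdot \frac{1}{396} \left(-2693\right) 130 = \left(- \frac{2693}{1188}\right) 130 = - \frac{175045}{594}$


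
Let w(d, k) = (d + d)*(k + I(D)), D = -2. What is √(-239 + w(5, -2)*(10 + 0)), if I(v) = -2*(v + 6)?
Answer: I*√1239 ≈ 35.199*I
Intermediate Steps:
I(v) = -12 - 2*v (I(v) = -2*(6 + v) = -12 - 2*v)
w(d, k) = 2*d*(-8 + k) (w(d, k) = (d + d)*(k + (-12 - 2*(-2))) = (2*d)*(k + (-12 + 4)) = (2*d)*(k - 8) = (2*d)*(-8 + k) = 2*d*(-8 + k))
√(-239 + w(5, -2)*(10 + 0)) = √(-239 + (2*5*(-8 - 2))*(10 + 0)) = √(-239 + (2*5*(-10))*10) = √(-239 - 100*10) = √(-239 - 1000) = √(-1239) = I*√1239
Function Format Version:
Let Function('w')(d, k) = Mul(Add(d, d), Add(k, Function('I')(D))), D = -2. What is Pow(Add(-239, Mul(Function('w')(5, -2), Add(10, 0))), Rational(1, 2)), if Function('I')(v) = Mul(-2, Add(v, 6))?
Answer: Mul(I, Pow(1239, Rational(1, 2))) ≈ Mul(35.199, I)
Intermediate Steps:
Function('I')(v) = Add(-12, Mul(-2, v)) (Function('I')(v) = Mul(-2, Add(6, v)) = Add(-12, Mul(-2, v)))
Function('w')(d, k) = Mul(2, d, Add(-8, k)) (Function('w')(d, k) = Mul(Add(d, d), Add(k, Add(-12, Mul(-2, -2)))) = Mul(Mul(2, d), Add(k, Add(-12, 4))) = Mul(Mul(2, d), Add(k, -8)) = Mul(Mul(2, d), Add(-8, k)) = Mul(2, d, Add(-8, k)))
Pow(Add(-239, Mul(Function('w')(5, -2), Add(10, 0))), Rational(1, 2)) = Pow(Add(-239, Mul(Mul(2, 5, Add(-8, -2)), Add(10, 0))), Rational(1, 2)) = Pow(Add(-239, Mul(Mul(2, 5, -10), 10)), Rational(1, 2)) = Pow(Add(-239, Mul(-100, 10)), Rational(1, 2)) = Pow(Add(-239, -1000), Rational(1, 2)) = Pow(-1239, Rational(1, 2)) = Mul(I, Pow(1239, Rational(1, 2)))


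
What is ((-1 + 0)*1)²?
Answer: 1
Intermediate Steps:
((-1 + 0)*1)² = (-1*1)² = (-1)² = 1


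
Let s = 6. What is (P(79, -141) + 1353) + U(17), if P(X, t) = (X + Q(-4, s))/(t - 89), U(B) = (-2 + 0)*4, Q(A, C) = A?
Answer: 61855/46 ≈ 1344.7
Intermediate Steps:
U(B) = -8 (U(B) = -2*4 = -8)
P(X, t) = (-4 + X)/(-89 + t) (P(X, t) = (X - 4)/(t - 89) = (-4 + X)/(-89 + t))
(P(79, -141) + 1353) + U(17) = ((-4 + 79)/(-89 - 141) + 1353) - 8 = (75/(-230) + 1353) - 8 = (-1/230*75 + 1353) - 8 = (-15/46 + 1353) - 8 = 62223/46 - 8 = 61855/46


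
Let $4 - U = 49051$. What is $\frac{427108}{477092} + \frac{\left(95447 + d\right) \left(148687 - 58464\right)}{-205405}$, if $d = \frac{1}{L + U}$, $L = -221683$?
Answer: $- \frac{25278780192022088051}{602971592732950} \approx -41924.0$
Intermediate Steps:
$U = -49047$ ($U = 4 - 49051 = -49047$)
$d = - \frac{1}{270730}$ ($d = \frac{1}{-221683 - 49047} = \frac{1}{-270730} = - \frac{1}{270730} \approx -3.6937 \cdot 10^{-6}$)
$\frac{427108}{477092} + \frac{\left(95447 + d\right) \left(148687 - 58464\right)}{-205405} = \frac{427108}{477092} + \frac{\left(95447 - \frac{1}{270730}\right) \left(148687 - 58464\right)}{-205405} = 427108 \cdot \frac{1}{477092} + \frac{25840366309}{270730} \cdot 90223 \left(- \frac{1}{205405}\right) = \frac{9707}{10843} + \frac{2331395369496907}{270730} \left(- \frac{1}{205405}\right) = \frac{9707}{10843} - \frac{2331395369496907}{55609295650} = - \frac{25278780192022088051}{602971592732950}$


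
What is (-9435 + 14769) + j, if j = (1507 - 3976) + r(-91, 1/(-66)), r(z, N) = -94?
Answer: 2771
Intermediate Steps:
j = -2563 (j = (1507 - 3976) - 94 = -2469 - 94 = -2563)
(-9435 + 14769) + j = (-9435 + 14769) - 2563 = 5334 - 2563 = 2771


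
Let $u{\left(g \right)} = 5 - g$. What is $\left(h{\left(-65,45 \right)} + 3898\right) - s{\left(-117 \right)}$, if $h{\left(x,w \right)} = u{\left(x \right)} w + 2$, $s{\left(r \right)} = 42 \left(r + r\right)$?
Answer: $16878$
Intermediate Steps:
$s{\left(r \right)} = 84 r$ ($s{\left(r \right)} = 42 \cdot 2 r = 84 r$)
$h{\left(x,w \right)} = 2 + w \left(5 - x\right)$ ($h{\left(x,w \right)} = \left(5 - x\right) w + 2 = w \left(5 - x\right) + 2 = 2 + w \left(5 - x\right)$)
$\left(h{\left(-65,45 \right)} + 3898\right) - s{\left(-117 \right)} = \left(\left(2 - 45 \left(-5 - 65\right)\right) + 3898\right) - 84 \left(-117\right) = \left(\left(2 - 45 \left(-70\right)\right) + 3898\right) - -9828 = \left(\left(2 + 3150\right) + 3898\right) + 9828 = \left(3152 + 3898\right) + 9828 = 7050 + 9828 = 16878$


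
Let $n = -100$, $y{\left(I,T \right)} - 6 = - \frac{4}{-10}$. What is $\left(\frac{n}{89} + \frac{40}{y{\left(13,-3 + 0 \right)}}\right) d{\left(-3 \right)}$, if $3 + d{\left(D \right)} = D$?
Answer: $- \frac{5475}{178} \approx -30.758$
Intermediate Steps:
$d{\left(D \right)} = -3 + D$
$y{\left(I,T \right)} = \frac{32}{5}$ ($y{\left(I,T \right)} = 6 - \frac{4}{-10} = 6 - - \frac{2}{5} = 6 + \frac{2}{5} = \frac{32}{5}$)
$\left(\frac{n}{89} + \frac{40}{y{\left(13,-3 + 0 \right)}}\right) d{\left(-3 \right)} = \left(- \frac{100}{89} + \frac{40}{\frac{32}{5}}\right) \left(-3 - 3\right) = \left(\left(-100\right) \frac{1}{89} + 40 \cdot \frac{5}{32}\right) \left(-6\right) = \left(- \frac{100}{89} + \frac{25}{4}\right) \left(-6\right) = \frac{1825}{356} \left(-6\right) = - \frac{5475}{178}$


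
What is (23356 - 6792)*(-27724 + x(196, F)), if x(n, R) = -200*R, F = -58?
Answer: -267077936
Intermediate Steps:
(23356 - 6792)*(-27724 + x(196, F)) = (23356 - 6792)*(-27724 - 200*(-58)) = 16564*(-27724 + 11600) = 16564*(-16124) = -267077936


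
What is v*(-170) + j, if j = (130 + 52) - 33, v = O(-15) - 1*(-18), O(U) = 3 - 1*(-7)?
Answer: -4611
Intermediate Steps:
O(U) = 10 (O(U) = 3 + 7 = 10)
v = 28 (v = 10 - 1*(-18) = 10 + 18 = 28)
j = 149 (j = 182 - 33 = 149)
v*(-170) + j = 28*(-170) + 149 = -4760 + 149 = -4611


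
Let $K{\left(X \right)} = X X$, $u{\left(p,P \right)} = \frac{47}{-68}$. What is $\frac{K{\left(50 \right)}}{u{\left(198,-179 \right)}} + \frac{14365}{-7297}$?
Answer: $- \frac{1241165155}{342959} \approx -3619.0$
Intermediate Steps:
$u{\left(p,P \right)} = - \frac{47}{68}$ ($u{\left(p,P \right)} = 47 \left(- \frac{1}{68}\right) = - \frac{47}{68}$)
$K{\left(X \right)} = X^{2}$
$\frac{K{\left(50 \right)}}{u{\left(198,-179 \right)}} + \frac{14365}{-7297} = \frac{50^{2}}{- \frac{47}{68}} + \frac{14365}{-7297} = 2500 \left(- \frac{68}{47}\right) + 14365 \left(- \frac{1}{7297}\right) = - \frac{170000}{47} - \frac{14365}{7297} = - \frac{1241165155}{342959}$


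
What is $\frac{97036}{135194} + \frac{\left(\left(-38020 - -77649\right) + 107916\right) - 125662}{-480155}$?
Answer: $\frac{21816935139}{32457037535} \approx 0.67218$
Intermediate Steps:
$\frac{97036}{135194} + \frac{\left(\left(-38020 - -77649\right) + 107916\right) - 125662}{-480155} = 97036 \cdot \frac{1}{135194} + \left(\left(\left(-38020 + 77649\right) + 107916\right) - 125662\right) \left(- \frac{1}{480155}\right) = \frac{48518}{67597} + \left(\left(39629 + 107916\right) - 125662\right) \left(- \frac{1}{480155}\right) = \frac{48518}{67597} + \left(147545 - 125662\right) \left(- \frac{1}{480155}\right) = \frac{48518}{67597} + 21883 \left(- \frac{1}{480155}\right) = \frac{48518}{67597} - \frac{21883}{480155} = \frac{21816935139}{32457037535}$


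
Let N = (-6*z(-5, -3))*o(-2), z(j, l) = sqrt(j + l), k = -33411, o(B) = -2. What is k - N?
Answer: -33411 - 24*I*sqrt(2) ≈ -33411.0 - 33.941*I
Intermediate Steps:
N = 24*I*sqrt(2) (N = -6*sqrt(-5 - 3)*(-2) = -12*I*sqrt(2)*(-2) = 24*I*sqrt(2) ≈ 33.941*I)
k - N = -33411 - 24*I*sqrt(2)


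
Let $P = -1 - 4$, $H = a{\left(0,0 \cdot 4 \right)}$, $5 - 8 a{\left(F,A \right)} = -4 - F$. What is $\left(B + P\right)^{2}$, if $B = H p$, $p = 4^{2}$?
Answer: $169$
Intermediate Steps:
$p = 16$
$a{\left(F,A \right)} = \frac{9}{8} + \frac{F}{8}$ ($a{\left(F,A \right)} = \frac{5}{8} - \frac{-4 - F}{8} = \frac{5}{8} + \left(\frac{1}{2} + \frac{F}{8}\right) = \frac{9}{8} + \frac{F}{8}$)
$H = \frac{9}{8}$ ($H = \frac{9}{8} + \frac{1}{8} \cdot 0 = \frac{9}{8} + 0 = \frac{9}{8} \approx 1.125$)
$P = -5$ ($P = -1 - 4 = -5$)
$B = 18$ ($B = \frac{9}{8} \cdot 16 = 18$)
$\left(B + P\right)^{2} = \left(18 - 5\right)^{2} = 13^{2} = 169$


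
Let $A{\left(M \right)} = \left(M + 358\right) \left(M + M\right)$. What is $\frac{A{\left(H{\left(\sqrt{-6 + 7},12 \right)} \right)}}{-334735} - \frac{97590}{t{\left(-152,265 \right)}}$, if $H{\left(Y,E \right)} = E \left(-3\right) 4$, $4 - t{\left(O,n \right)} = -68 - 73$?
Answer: $- \frac{6531570402}{9707315} \approx -672.85$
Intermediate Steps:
$t{\left(O,n \right)} = 145$ ($t{\left(O,n \right)} = 4 - \left(-68 - 73\right) = 4 - -141 = 4 + 141 = 145$)
$H{\left(Y,E \right)} = - 12 E$ ($H{\left(Y,E \right)} = - 3 E 4 = - 12 E$)
$A{\left(M \right)} = 2 M \left(358 + M\right)$ ($A{\left(M \right)} = \left(358 + M\right) 2 M = 2 M \left(358 + M\right)$)
$\frac{A{\left(H{\left(\sqrt{-6 + 7},12 \right)} \right)}}{-334735} - \frac{97590}{t{\left(-152,265 \right)}} = \frac{2 \left(\left(-12\right) 12\right) \left(358 - 144\right)}{-334735} - \frac{97590}{145} = 2 \left(-144\right) \left(358 - 144\right) \left(- \frac{1}{334735}\right) - \frac{19518}{29} = 2 \left(-144\right) 214 \left(- \frac{1}{334735}\right) - \frac{19518}{29} = \left(-61632\right) \left(- \frac{1}{334735}\right) - \frac{19518}{29} = \frac{61632}{334735} - \frac{19518}{29} = - \frac{6531570402}{9707315}$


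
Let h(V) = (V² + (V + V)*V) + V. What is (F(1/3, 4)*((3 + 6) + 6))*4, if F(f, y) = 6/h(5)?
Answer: 9/2 ≈ 4.5000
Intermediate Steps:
h(V) = V + 3*V² (h(V) = (V² + (2*V)*V) + V = (V² + 2*V²) + V = 3*V² + V = V + 3*V²)
F(f, y) = 3/40 (F(f, y) = 6/((5*(1 + 3*5))) = 6/((5*(1 + 15))) = 6/((5*16)) = 6/80 = 6*(1/80) = 3/40)
(F(1/3, 4)*((3 + 6) + 6))*4 = (3*((3 + 6) + 6)/40)*4 = (3*(9 + 6)/40)*4 = ((3/40)*15)*4 = (9/8)*4 = 9/2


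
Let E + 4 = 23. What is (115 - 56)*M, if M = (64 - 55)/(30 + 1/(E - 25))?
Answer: 3186/179 ≈ 17.799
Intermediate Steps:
E = 19 (E = -4 + 23 = 19)
M = 54/179 (M = (64 - 55)/(30 + 1/(19 - 25)) = 9/(30 + 1/(-6)) = 9/(30 - ⅙) = 9/(179/6) = 9*(6/179) = 54/179 ≈ 0.30168)
(115 - 56)*M = (115 - 56)*(54/179) = 59*(54/179) = 3186/179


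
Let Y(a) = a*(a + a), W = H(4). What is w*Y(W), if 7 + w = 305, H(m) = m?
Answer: 9536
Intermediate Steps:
W = 4
w = 298 (w = -7 + 305 = 298)
Y(a) = 2*a² (Y(a) = a*(2*a) = 2*a²)
w*Y(W) = 298*(2*4²) = 298*(2*16) = 298*32 = 9536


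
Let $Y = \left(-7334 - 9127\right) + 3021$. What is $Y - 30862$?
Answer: $-44302$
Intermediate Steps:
$Y = -13440$ ($Y = -16461 + 3021 = -13440$)
$Y - 30862 = -13440 - 30862 = -44302$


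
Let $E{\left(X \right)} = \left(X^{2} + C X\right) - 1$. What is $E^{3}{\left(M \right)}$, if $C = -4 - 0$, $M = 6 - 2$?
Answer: $-1$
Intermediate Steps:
$M = 4$ ($M = 6 - 2 = 4$)
$C = -4$ ($C = -4 + 0 = -4$)
$E{\left(X \right)} = -1 + X^{2} - 4 X$ ($E{\left(X \right)} = \left(X^{2} - 4 X\right) - 1 = -1 + X^{2} - 4 X$)
$E^{3}{\left(M \right)} = \left(-1 + 4^{2} - 16\right)^{3} = \left(-1 + 16 - 16\right)^{3} = \left(-1\right)^{3} = -1$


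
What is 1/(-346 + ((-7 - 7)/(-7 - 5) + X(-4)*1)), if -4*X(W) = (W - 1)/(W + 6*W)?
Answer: -336/115879 ≈ -0.0028996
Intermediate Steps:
X(W) = -(-1 + W)/(28*W) (X(W) = -(W - 1)/(4*(W + 6*W)) = -(-1 + W)/(4*(7*W)) = -(-1 + W)*1/(7*W)/4 = -(-1 + W)/(28*W))
1/(-346 + ((-7 - 7)/(-7 - 5) + X(-4)*1)) = 1/(-346 + ((-7 - 7)/(-7 - 5) + ((1/28)*(1 - 1*(-4))/(-4))*1)) = 1/(-346 + (-14/(-12) + ((1/28)*(-1/4)*(1 + 4))*1)) = 1/(-346 + (-14*(-1/12) + ((1/28)*(-1/4)*5)*1)) = 1/(-346 + (7/6 - 5/112*1)) = 1/(-346 + (7/6 - 5/112)) = 1/(-346 + 377/336) = 1/(-115879/336) = -336/115879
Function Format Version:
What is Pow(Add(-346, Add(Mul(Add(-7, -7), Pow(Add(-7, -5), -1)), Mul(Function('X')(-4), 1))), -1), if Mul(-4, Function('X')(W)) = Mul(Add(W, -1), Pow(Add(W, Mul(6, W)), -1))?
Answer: Rational(-336, 115879) ≈ -0.0028996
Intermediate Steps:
Function('X')(W) = Mul(Rational(-1, 28), Pow(W, -1), Add(-1, W)) (Function('X')(W) = Mul(Rational(-1, 4), Mul(Add(W, -1), Pow(Add(W, Mul(6, W)), -1))) = Mul(Rational(-1, 4), Mul(Add(-1, W), Pow(Mul(7, W), -1))) = Mul(Rational(-1, 4), Mul(Add(-1, W), Mul(Rational(1, 7), Pow(W, -1)))) = Mul(Rational(-1, 4), Mul(Rational(1, 7), Pow(W, -1), Add(-1, W))) = Mul(Rational(-1, 28), Pow(W, -1), Add(-1, W)))
Pow(Add(-346, Add(Mul(Add(-7, -7), Pow(Add(-7, -5), -1)), Mul(Function('X')(-4), 1))), -1) = Pow(Add(-346, Add(Mul(Add(-7, -7), Pow(Add(-7, -5), -1)), Mul(Mul(Rational(1, 28), Pow(-4, -1), Add(1, Mul(-1, -4))), 1))), -1) = Pow(Add(-346, Add(Mul(-14, Pow(-12, -1)), Mul(Mul(Rational(1, 28), Rational(-1, 4), Add(1, 4)), 1))), -1) = Pow(Add(-346, Add(Mul(-14, Rational(-1, 12)), Mul(Mul(Rational(1, 28), Rational(-1, 4), 5), 1))), -1) = Pow(Add(-346, Add(Rational(7, 6), Mul(Rational(-5, 112), 1))), -1) = Pow(Add(-346, Add(Rational(7, 6), Rational(-5, 112))), -1) = Pow(Add(-346, Rational(377, 336)), -1) = Pow(Rational(-115879, 336), -1) = Rational(-336, 115879)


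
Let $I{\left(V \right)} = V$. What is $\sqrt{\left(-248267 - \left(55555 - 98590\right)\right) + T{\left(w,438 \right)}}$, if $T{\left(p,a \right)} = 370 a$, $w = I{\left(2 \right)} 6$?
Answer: $2 i \sqrt{10793} \approx 207.78 i$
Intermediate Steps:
$w = 12$ ($w = 2 \cdot 6 = 12$)
$\sqrt{\left(-248267 - \left(55555 - 98590\right)\right) + T{\left(w,438 \right)}} = \sqrt{\left(-248267 - \left(55555 - 98590\right)\right) + 370 \cdot 438} = \sqrt{\left(-248267 - \left(55555 - 98590\right)\right) + 162060} = \sqrt{\left(-248267 - -43035\right) + 162060} = \sqrt{\left(-248267 + 43035\right) + 162060} = \sqrt{-205232 + 162060} = \sqrt{-43172} = 2 i \sqrt{10793}$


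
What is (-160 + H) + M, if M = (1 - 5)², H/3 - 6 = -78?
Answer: -360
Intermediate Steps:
H = -216 (H = 18 + 3*(-78) = 18 - 234 = -216)
M = 16 (M = (-4)² = 16)
(-160 + H) + M = (-160 - 216) + 16 = -376 + 16 = -360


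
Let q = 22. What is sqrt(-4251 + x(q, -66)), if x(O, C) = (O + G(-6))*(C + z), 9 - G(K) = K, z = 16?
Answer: I*sqrt(6101) ≈ 78.109*I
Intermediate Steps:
G(K) = 9 - K
x(O, C) = (15 + O)*(16 + C) (x(O, C) = (O + (9 - 1*(-6)))*(C + 16) = (O + (9 + 6))*(16 + C) = (O + 15)*(16 + C) = (15 + O)*(16 + C))
sqrt(-4251 + x(q, -66)) = sqrt(-4251 + (240 + 15*(-66) + 16*22 - 66*22)) = sqrt(-4251 + (240 - 990 + 352 - 1452)) = sqrt(-4251 - 1850) = sqrt(-6101) = I*sqrt(6101)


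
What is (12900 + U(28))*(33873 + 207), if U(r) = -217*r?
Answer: 232561920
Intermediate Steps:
(12900 + U(28))*(33873 + 207) = (12900 - 217*28)*(33873 + 207) = (12900 - 6076)*34080 = 6824*34080 = 232561920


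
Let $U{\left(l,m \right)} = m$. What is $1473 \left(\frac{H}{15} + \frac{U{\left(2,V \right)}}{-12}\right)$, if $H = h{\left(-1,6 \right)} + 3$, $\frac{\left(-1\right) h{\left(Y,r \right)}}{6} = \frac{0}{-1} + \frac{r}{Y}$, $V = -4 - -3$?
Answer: $\frac{79051}{20} \approx 3952.6$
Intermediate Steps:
$V = -1$ ($V = -4 + 3 = -1$)
$h{\left(Y,r \right)} = - \frac{6 r}{Y}$ ($h{\left(Y,r \right)} = - 6 \left(\frac{0}{-1} + \frac{r}{Y}\right) = - 6 \left(0 \left(-1\right) + \frac{r}{Y}\right) = - 6 \left(0 + \frac{r}{Y}\right) = - 6 \frac{r}{Y} = - \frac{6 r}{Y}$)
$H = 39$ ($H = \left(-6\right) 6 \frac{1}{-1} + 3 = \left(-6\right) 6 \left(-1\right) + 3 = 36 + 3 = 39$)
$1473 \left(\frac{H}{15} + \frac{U{\left(2,V \right)}}{-12}\right) = 1473 \left(\frac{39}{15} - \frac{1}{-12}\right) = 1473 \left(39 \cdot \frac{1}{15} - - \frac{1}{12}\right) = 1473 \left(\frac{13}{5} + \frac{1}{12}\right) = 1473 \cdot \frac{161}{60} = \frac{79051}{20}$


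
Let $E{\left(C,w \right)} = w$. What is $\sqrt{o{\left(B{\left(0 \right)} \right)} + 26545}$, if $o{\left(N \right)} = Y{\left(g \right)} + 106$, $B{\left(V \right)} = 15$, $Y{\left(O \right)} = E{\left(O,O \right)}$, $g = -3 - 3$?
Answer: $73 \sqrt{5} \approx 163.23$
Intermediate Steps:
$g = -6$
$Y{\left(O \right)} = O$
$o{\left(N \right)} = 100$ ($o{\left(N \right)} = -6 + 106 = 100$)
$\sqrt{o{\left(B{\left(0 \right)} \right)} + 26545} = \sqrt{100 + 26545} = \sqrt{26645} = 73 \sqrt{5}$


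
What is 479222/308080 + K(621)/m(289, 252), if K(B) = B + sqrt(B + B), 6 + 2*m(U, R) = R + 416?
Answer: 174970081/50987240 + 3*sqrt(138)/331 ≈ 3.5381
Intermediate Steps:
m(U, R) = 205 + R/2 (m(U, R) = -3 + (R + 416)/2 = -3 + (416 + R)/2 = -3 + (208 + R/2) = 205 + R/2)
K(B) = B + sqrt(2)*sqrt(B) (K(B) = B + sqrt(2*B) = B + sqrt(2)*sqrt(B))
479222/308080 + K(621)/m(289, 252) = 479222/308080 + (621 + sqrt(2)*sqrt(621))/(205 + (1/2)*252) = 479222*(1/308080) + (621 + sqrt(2)*(3*sqrt(69)))/(205 + 126) = 239611/154040 + (621 + 3*sqrt(138))/331 = 239611/154040 + (621 + 3*sqrt(138))*(1/331) = 239611/154040 + (621/331 + 3*sqrt(138)/331) = 174970081/50987240 + 3*sqrt(138)/331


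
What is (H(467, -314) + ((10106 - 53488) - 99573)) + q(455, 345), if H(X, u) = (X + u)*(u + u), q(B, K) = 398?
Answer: -238641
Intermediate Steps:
H(X, u) = 2*u*(X + u) (H(X, u) = (X + u)*(2*u) = 2*u*(X + u))
(H(467, -314) + ((10106 - 53488) - 99573)) + q(455, 345) = (2*(-314)*(467 - 314) + ((10106 - 53488) - 99573)) + 398 = (2*(-314)*153 + (-43382 - 99573)) + 398 = (-96084 - 142955) + 398 = -239039 + 398 = -238641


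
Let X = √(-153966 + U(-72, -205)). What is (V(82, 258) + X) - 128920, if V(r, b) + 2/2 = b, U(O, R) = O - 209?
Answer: -128663 + I*√154247 ≈ -1.2866e+5 + 392.74*I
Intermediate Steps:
U(O, R) = -209 + O
V(r, b) = -1 + b
X = I*√154247 (X = √(-153966 + (-209 - 72)) = √(-153966 - 281) = √(-154247) = I*√154247 ≈ 392.74*I)
(V(82, 258) + X) - 128920 = ((-1 + 258) + I*√154247) - 128920 = (257 + I*√154247) - 128920 = -128663 + I*√154247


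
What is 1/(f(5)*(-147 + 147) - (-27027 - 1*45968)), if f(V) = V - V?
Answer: 1/72995 ≈ 1.3700e-5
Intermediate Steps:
f(V) = 0
1/(f(5)*(-147 + 147) - (-27027 - 1*45968)) = 1/(0*(-147 + 147) - (-27027 - 1*45968)) = 1/(0*0 - (-27027 - 45968)) = 1/(0 - 1*(-72995)) = 1/(0 + 72995) = 1/72995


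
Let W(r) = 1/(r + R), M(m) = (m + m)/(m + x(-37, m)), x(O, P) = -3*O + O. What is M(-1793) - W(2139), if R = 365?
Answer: 8977625/4304376 ≈ 2.0857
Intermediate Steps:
x(O, P) = -2*O
M(m) = 2*m/(74 + m) (M(m) = (m + m)/(m - 2*(-37)) = (2*m)/(m + 74) = (2*m)/(74 + m) = 2*m/(74 + m))
W(r) = 1/(365 + r) (W(r) = 1/(r + 365) = 1/(365 + r))
M(-1793) - W(2139) = 2*(-1793)/(74 - 1793) - 1/(365 + 2139) = 2*(-1793)/(-1719) - 1/2504 = 2*(-1793)*(-1/1719) - 1*1/2504 = 3586/1719 - 1/2504 = 8977625/4304376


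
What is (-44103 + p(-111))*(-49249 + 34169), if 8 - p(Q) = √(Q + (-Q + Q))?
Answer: 664952600 + 15080*I*√111 ≈ 6.6495e+8 + 1.5888e+5*I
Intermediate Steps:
p(Q) = 8 - √Q (p(Q) = 8 - √(Q + (-Q + Q)) = 8 - √(Q + 0) = 8 - √Q)
(-44103 + p(-111))*(-49249 + 34169) = (-44103 + (8 - √(-111)))*(-49249 + 34169) = (-44103 + (8 - I*√111))*(-15080) = (-44095 - I*√111)*(-15080) = 664952600 + 15080*I*√111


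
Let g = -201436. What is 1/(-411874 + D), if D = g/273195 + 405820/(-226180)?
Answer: -3089562255/1272518185655339 ≈ -2.4279e-6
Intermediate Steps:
D = -7821439469/3089562255 (D = -201436/273195 + 405820/(-226180) = -201436*1/273195 + 405820*(-1/226180) = -201436/273195 - 20291/11309 = -7821439469/3089562255 ≈ -2.5316)
1/(-411874 + D) = 1/(-411874 - 7821439469/3089562255) = 1/(-1272518185655339/3089562255) = -3089562255/1272518185655339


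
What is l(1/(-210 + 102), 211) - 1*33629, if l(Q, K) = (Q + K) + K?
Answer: -3586357/108 ≈ -33207.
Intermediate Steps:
l(Q, K) = Q + 2*K (l(Q, K) = (K + Q) + K = Q + 2*K)
l(1/(-210 + 102), 211) - 1*33629 = (1/(-210 + 102) + 2*211) - 1*33629 = (1/(-108) + 422) - 33629 = (-1/108 + 422) - 33629 = 45575/108 - 33629 = -3586357/108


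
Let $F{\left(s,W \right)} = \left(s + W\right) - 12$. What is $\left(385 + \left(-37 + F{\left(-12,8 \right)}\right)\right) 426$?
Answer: $141432$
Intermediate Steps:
$F{\left(s,W \right)} = -12 + W + s$ ($F{\left(s,W \right)} = \left(W + s\right) - 12 = -12 + W + s$)
$\left(385 + \left(-37 + F{\left(-12,8 \right)}\right)\right) 426 = \left(385 - 53\right) 426 = 332 \cdot 426 = 141432$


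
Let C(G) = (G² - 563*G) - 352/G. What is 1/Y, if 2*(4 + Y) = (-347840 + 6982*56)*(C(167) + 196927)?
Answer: 167/471271902220 ≈ 3.5436e-10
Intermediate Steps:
C(G) = G² - 563*G - 352/G
Y = 471271902220/167 (Y = -4 + ((-347840 + 6982*56)*((-352 + 167²*(-563 + 167))/167 + 196927))/2 = -4 + ((-347840 + 390992)*((-352 + 27889*(-396))/167 + 196927))/2 = -4 + (43152*((-352 - 11044044)/167 + 196927))/2 = -4 + (43152*((1/167)*(-11044396) + 196927))/2 = -4 + (43152*(-11044396/167 + 196927))/2 = -4 + (43152*(21842413/167))/2 = -4 + (½)*(942543805776/167) = -4 + 471271902888/167 = 471271902220/167 ≈ 2.8220e+9)
1/Y = 1/(471271902220/167) = 167/471271902220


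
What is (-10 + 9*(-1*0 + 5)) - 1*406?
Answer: -371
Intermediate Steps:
(-10 + 9*(-1*0 + 5)) - 1*406 = (-10 + 9*(0 + 5)) - 406 = (-10 + 9*5) - 406 = (-10 + 45) - 406 = 35 - 406 = -371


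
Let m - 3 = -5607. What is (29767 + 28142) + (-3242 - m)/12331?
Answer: 714078241/12331 ≈ 57909.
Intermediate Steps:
m = -5604 (m = 3 - 5607 = -5604)
(29767 + 28142) + (-3242 - m)/12331 = (29767 + 28142) + (-3242 - 1*(-5604))/12331 = 57909 + (-3242 + 5604)*(1/12331) = 57909 + 2362*(1/12331) = 57909 + 2362/12331 = 714078241/12331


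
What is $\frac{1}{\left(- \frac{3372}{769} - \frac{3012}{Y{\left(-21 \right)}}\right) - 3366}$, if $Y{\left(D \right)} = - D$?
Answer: $- \frac{5383}{18914858} \approx -0.00028459$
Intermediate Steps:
$\frac{1}{\left(- \frac{3372}{769} - \frac{3012}{Y{\left(-21 \right)}}\right) - 3366} = \frac{1}{\left(- \frac{3372}{769} - \frac{3012}{\left(-1\right) \left(-21\right)}\right) - 3366} = \frac{1}{\left(\left(-3372\right) \frac{1}{769} - \frac{3012}{21}\right) - 3366} = \frac{1}{\left(- \frac{3372}{769} - \frac{1004}{7}\right) - 3366} = \frac{1}{- \frac{795680}{5383} - 3366} = \frac{1}{- \frac{18914858}{5383}} = - \frac{5383}{18914858}$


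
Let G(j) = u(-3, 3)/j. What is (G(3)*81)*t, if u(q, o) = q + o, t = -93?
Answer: 0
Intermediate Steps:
u(q, o) = o + q
G(j) = 0 (G(j) = (3 - 3)/j = 0/j = 0)
(G(3)*81)*t = (0*81)*(-93) = 0*(-93) = 0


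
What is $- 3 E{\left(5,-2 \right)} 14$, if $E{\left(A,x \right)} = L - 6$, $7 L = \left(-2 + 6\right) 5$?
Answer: $132$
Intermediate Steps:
$L = \frac{20}{7}$ ($L = \frac{\left(-2 + 6\right) 5}{7} = \frac{4 \cdot 5}{7} = \frac{1}{7} \cdot 20 = \frac{20}{7} \approx 2.8571$)
$E{\left(A,x \right)} = - \frac{22}{7}$ ($E{\left(A,x \right)} = \frac{20}{7} - 6 = - \frac{22}{7}$)
$- 3 E{\left(5,-2 \right)} 14 = \left(-3\right) \left(- \frac{22}{7}\right) 14 = \frac{66}{7} \cdot 14 = 132$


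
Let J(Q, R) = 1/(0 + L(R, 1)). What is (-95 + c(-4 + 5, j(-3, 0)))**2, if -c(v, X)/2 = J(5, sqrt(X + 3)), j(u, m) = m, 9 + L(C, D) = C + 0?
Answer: 4553473/507 - 2464*sqrt(3)/507 ≈ 8972.8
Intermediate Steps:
L(C, D) = -9 + C (L(C, D) = -9 + (C + 0) = -9 + C)
J(Q, R) = 1/(-9 + R) (J(Q, R) = 1/(0 + (-9 + R)) = 1/(-9 + R))
c(v, X) = -2/(-9 + sqrt(3 + X)) (c(v, X) = -2/(-9 + sqrt(X + 3)) = -2/(-9 + sqrt(3 + X)))
(-95 + c(-4 + 5, j(-3, 0)))**2 = (-95 - 2/(-9 + sqrt(3 + 0)))**2 = (-95 - 2/(-9 + sqrt(3)))**2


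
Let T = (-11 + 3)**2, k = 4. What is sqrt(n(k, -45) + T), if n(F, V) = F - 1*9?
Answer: sqrt(59) ≈ 7.6811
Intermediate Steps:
n(F, V) = -9 + F (n(F, V) = F - 9 = -9 + F)
T = 64 (T = (-8)**2 = 64)
sqrt(n(k, -45) + T) = sqrt((-9 + 4) + 64) = sqrt(-5 + 64) = sqrt(59)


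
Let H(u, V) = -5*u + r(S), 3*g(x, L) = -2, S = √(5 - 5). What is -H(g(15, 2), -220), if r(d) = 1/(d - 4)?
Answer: -37/12 ≈ -3.0833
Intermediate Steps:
S = 0 (S = √0 = 0)
r(d) = 1/(-4 + d)
g(x, L) = -⅔ (g(x, L) = (⅓)*(-2) = -⅔)
H(u, V) = -¼ - 5*u (H(u, V) = -5*u + 1/(-4 + 0) = -5*u + 1/(-4) = -5*u - ¼ = -¼ - 5*u)
-H(g(15, 2), -220) = -(-¼ - 5*(-⅔)) = -(-¼ + 10/3) = -1*37/12 = -37/12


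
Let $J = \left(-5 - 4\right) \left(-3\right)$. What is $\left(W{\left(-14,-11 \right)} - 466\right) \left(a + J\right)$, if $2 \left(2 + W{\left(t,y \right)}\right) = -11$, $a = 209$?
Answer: $-111746$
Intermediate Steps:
$W{\left(t,y \right)} = - \frac{15}{2}$ ($W{\left(t,y \right)} = -2 + \frac{1}{2} \left(-11\right) = -2 - \frac{11}{2} = - \frac{15}{2}$)
$J = 27$ ($J = \left(-9\right) \left(-3\right) = 27$)
$\left(W{\left(-14,-11 \right)} - 466\right) \left(a + J\right) = \left(- \frac{15}{2} - 466\right) \left(209 + 27\right) = \left(- \frac{947}{2}\right) 236 = -111746$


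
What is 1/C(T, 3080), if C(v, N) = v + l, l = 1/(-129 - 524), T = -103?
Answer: -653/67260 ≈ -0.0097086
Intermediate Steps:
l = -1/653 (l = 1/(-653) = -1/653 ≈ -0.0015314)
C(v, N) = -1/653 + v (C(v, N) = v - 1/653 = -1/653 + v)
1/C(T, 3080) = 1/(-1/653 - 103) = 1/(-67260/653) = -653/67260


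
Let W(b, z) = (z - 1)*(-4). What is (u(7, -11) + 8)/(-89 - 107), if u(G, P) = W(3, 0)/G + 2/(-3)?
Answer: -83/2058 ≈ -0.040330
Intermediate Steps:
W(b, z) = 4 - 4*z (W(b, z) = (-1 + z)*(-4) = 4 - 4*z)
u(G, P) = -⅔ + 4/G (u(G, P) = (4 - 4*0)/G + 2/(-3) = (4 + 0)/G + 2*(-⅓) = 4/G - ⅔ = -⅔ + 4/G)
(u(7, -11) + 8)/(-89 - 107) = ((-⅔ + 4/7) + 8)/(-89 - 107) = ((-⅔ + 4*(⅐)) + 8)/(-196) = -((-⅔ + 4/7) + 8)/196 = -(-2/21 + 8)/196 = -1/196*166/21 = -83/2058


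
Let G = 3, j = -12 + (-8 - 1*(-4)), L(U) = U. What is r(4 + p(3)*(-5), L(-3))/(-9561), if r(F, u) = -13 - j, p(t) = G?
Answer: -1/3187 ≈ -0.00031377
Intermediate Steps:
j = -16 (j = -12 + (-8 + 4) = -12 - 4 = -16)
p(t) = 3
r(F, u) = 3 (r(F, u) = -13 - 1*(-16) = -13 + 16 = 3)
r(4 + p(3)*(-5), L(-3))/(-9561) = 3/(-9561) = 3*(-1/9561) = -1/3187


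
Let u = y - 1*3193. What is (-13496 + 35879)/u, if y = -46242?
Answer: -22383/49435 ≈ -0.45278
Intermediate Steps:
u = -49435 (u = -46242 - 1*3193 = -46242 - 3193 = -49435)
(-13496 + 35879)/u = (-13496 + 35879)/(-49435) = 22383*(-1/49435) = -22383/49435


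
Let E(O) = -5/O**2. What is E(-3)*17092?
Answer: -85460/9 ≈ -9495.6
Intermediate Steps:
E(O) = -5/O**2
E(-3)*17092 = -5/(-3)**2*17092 = -5*1/9*17092 = -5/9*17092 = -85460/9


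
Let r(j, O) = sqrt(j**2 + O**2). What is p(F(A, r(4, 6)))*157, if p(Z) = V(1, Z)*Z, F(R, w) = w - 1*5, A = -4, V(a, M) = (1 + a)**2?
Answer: -3140 + 1256*sqrt(13) ≈ 1388.6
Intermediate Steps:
r(j, O) = sqrt(O**2 + j**2)
F(R, w) = -5 + w (F(R, w) = w - 5 = -5 + w)
p(Z) = 4*Z (p(Z) = (1 + 1)**2*Z = 2**2*Z = 4*Z)
p(F(A, r(4, 6)))*157 = (4*(-5 + sqrt(6**2 + 4**2)))*157 = (4*(-5 + sqrt(36 + 16)))*157 = (4*(-5 + sqrt(52)))*157 = (4*(-5 + 2*sqrt(13)))*157 = (-20 + 8*sqrt(13))*157 = -3140 + 1256*sqrt(13)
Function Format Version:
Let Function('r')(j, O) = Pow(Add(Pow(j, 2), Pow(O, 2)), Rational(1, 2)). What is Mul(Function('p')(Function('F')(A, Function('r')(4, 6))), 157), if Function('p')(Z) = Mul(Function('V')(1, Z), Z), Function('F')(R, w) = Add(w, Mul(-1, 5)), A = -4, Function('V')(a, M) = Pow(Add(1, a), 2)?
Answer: Add(-3140, Mul(1256, Pow(13, Rational(1, 2)))) ≈ 1388.6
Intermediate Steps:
Function('r')(j, O) = Pow(Add(Pow(O, 2), Pow(j, 2)), Rational(1, 2))
Function('F')(R, w) = Add(-5, w) (Function('F')(R, w) = Add(w, -5) = Add(-5, w))
Function('p')(Z) = Mul(4, Z) (Function('p')(Z) = Mul(Pow(Add(1, 1), 2), Z) = Mul(Pow(2, 2), Z) = Mul(4, Z))
Mul(Function('p')(Function('F')(A, Function('r')(4, 6))), 157) = Mul(Mul(4, Add(-5, Pow(Add(Pow(6, 2), Pow(4, 2)), Rational(1, 2)))), 157) = Mul(Mul(4, Add(-5, Pow(Add(36, 16), Rational(1, 2)))), 157) = Mul(Mul(4, Add(-5, Pow(52, Rational(1, 2)))), 157) = Mul(Mul(4, Add(-5, Mul(2, Pow(13, Rational(1, 2))))), 157) = Mul(Add(-20, Mul(8, Pow(13, Rational(1, 2)))), 157) = Add(-3140, Mul(1256, Pow(13, Rational(1, 2))))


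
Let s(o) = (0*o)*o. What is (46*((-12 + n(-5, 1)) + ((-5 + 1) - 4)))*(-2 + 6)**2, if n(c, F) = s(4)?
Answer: -14720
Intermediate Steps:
s(o) = 0 (s(o) = 0*o = 0)
n(c, F) = 0
(46*((-12 + n(-5, 1)) + ((-5 + 1) - 4)))*(-2 + 6)**2 = (46*((-12 + 0) + ((-5 + 1) - 4)))*(-2 + 6)**2 = (46*(-12 + (-4 - 4)))*4**2 = (46*(-12 - 8))*16 = (46*(-20))*16 = -920*16 = -14720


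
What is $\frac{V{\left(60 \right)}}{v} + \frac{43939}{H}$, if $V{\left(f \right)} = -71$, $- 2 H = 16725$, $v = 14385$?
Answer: $- \frac{84354167}{16039275} \approx -5.2592$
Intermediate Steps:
$H = - \frac{16725}{2}$ ($H = \left(- \frac{1}{2}\right) 16725 = - \frac{16725}{2} \approx -8362.5$)
$\frac{V{\left(60 \right)}}{v} + \frac{43939}{H} = - \frac{71}{14385} + \frac{43939}{- \frac{16725}{2}} = \left(-71\right) \frac{1}{14385} + 43939 \left(- \frac{2}{16725}\right) = - \frac{71}{14385} - \frac{87878}{16725} = - \frac{84354167}{16039275}$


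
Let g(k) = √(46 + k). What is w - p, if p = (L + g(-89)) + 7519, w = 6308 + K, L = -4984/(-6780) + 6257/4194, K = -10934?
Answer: -28784190563/2369610 - I*√43 ≈ -12147.0 - 6.5574*I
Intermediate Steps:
L = 5277113/2369610 (L = -4984*(-1/6780) + 6257*(1/4194) = 1246/1695 + 6257/4194 = 5277113/2369610 ≈ 2.2270)
w = -4626 (w = 6308 - 10934 = -4626)
p = 17822374703/2369610 + I*√43 (p = (5277113/2369610 + √(46 - 89)) + 7519 = (5277113/2369610 + √(-43)) + 7519 = (5277113/2369610 + I*√43) + 7519 = 17822374703/2369610 + I*√43 ≈ 7521.2 + 6.5574*I)
w - p = -4626 - (17822374703/2369610 + I*√43) = -4626 + (-17822374703/2369610 - I*√43) = -28784190563/2369610 - I*√43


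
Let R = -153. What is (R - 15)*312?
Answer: -52416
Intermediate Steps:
(R - 15)*312 = (-153 - 15)*312 = -168*312 = -52416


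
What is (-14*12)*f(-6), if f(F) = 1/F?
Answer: 28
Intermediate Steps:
f(F) = 1/F
(-14*12)*f(-6) = -14*12/(-6) = -168*(-⅙) = 28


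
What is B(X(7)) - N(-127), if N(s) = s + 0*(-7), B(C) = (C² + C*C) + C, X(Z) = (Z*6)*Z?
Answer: 173293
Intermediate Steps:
X(Z) = 6*Z² (X(Z) = (6*Z)*Z = 6*Z²)
B(C) = C + 2*C² (B(C) = (C² + C²) + C = 2*C² + C = C + 2*C²)
N(s) = s (N(s) = s + 0 = s)
B(X(7)) - N(-127) = (6*7²)*(1 + 2*(6*7²)) - 1*(-127) = (6*49)*(1 + 2*(6*49)) + 127 = 294*(1 + 2*294) + 127 = 294*(1 + 588) + 127 = 294*589 + 127 = 173166 + 127 = 173293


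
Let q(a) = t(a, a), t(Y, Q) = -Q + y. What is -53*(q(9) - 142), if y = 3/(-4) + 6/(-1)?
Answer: 33443/4 ≈ 8360.8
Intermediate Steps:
y = -27/4 (y = 3*(-1/4) + 6*(-1) = -3/4 - 6 = -27/4 ≈ -6.7500)
t(Y, Q) = -27/4 - Q (t(Y, Q) = -Q - 27/4 = -27/4 - Q)
q(a) = -27/4 - a
-53*(q(9) - 142) = -53*((-27/4 - 1*9) - 142) = -53*((-27/4 - 9) - 142) = -53*(-63/4 - 142) = -53*(-631/4) = 33443/4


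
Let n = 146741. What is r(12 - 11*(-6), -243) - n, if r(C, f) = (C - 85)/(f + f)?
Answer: -71316119/486 ≈ -1.4674e+5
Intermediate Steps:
r(C, f) = (-85 + C)/(2*f) (r(C, f) = (-85 + C)/((2*f)) = (-85 + C)*(1/(2*f)) = (-85 + C)/(2*f))
r(12 - 11*(-6), -243) - n = (1/2)*(-85 + (12 - 11*(-6)))/(-243) - 1*146741 = (1/2)*(-1/243)*(-85 + (12 + 66)) - 146741 = (1/2)*(-1/243)*(-85 + 78) - 146741 = (1/2)*(-1/243)*(-7) - 146741 = 7/486 - 146741 = -71316119/486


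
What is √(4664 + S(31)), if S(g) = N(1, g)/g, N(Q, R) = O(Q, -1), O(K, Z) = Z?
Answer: √4482073/31 ≈ 68.293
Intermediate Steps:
N(Q, R) = -1
S(g) = -1/g
√(4664 + S(31)) = √(4664 - 1/31) = √(144583/31) = √4482073/31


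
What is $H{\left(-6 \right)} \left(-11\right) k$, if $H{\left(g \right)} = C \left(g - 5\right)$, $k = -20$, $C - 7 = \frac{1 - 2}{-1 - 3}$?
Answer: $-17545$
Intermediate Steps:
$C = \frac{29}{4}$ ($C = 7 + \frac{1 - 2}{-1 - 3} = 7 - \frac{1}{-4} = 7 - - \frac{1}{4} = 7 + \frac{1}{4} = \frac{29}{4} \approx 7.25$)
$H{\left(g \right)} = - \frac{145}{4} + \frac{29 g}{4}$ ($H{\left(g \right)} = \frac{29 \left(g - 5\right)}{4} = \frac{29 \left(-5 + g\right)}{4} = - \frac{145}{4} + \frac{29 g}{4}$)
$H{\left(-6 \right)} \left(-11\right) k = \left(- \frac{145}{4} + \frac{29}{4} \left(-6\right)\right) \left(-11\right) \left(-20\right) = \left(- \frac{145}{4} - \frac{87}{2}\right) \left(-11\right) \left(-20\right) = \left(- \frac{319}{4}\right) \left(-11\right) \left(-20\right) = \frac{3509}{4} \left(-20\right) = -17545$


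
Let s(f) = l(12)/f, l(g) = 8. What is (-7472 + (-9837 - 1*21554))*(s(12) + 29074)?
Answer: -3389786312/3 ≈ -1.1299e+9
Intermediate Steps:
s(f) = 8/f
(-7472 + (-9837 - 1*21554))*(s(12) + 29074) = (-7472 + (-9837 - 1*21554))*(8/12 + 29074) = (-7472 + (-9837 - 21554))*(8*(1/12) + 29074) = (-7472 - 31391)*(2/3 + 29074) = -38863*87224/3 = -3389786312/3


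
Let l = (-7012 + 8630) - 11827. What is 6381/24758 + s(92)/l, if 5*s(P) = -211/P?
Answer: 14985646639/58133517060 ≈ 0.25778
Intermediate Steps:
s(P) = -211/(5*P) (s(P) = (-211/P)/5 = -211/(5*P))
l = -10209 (l = 1618 - 11827 = -10209)
6381/24758 + s(92)/l = 6381/24758 - 211/5/92/(-10209) = 6381*(1/24758) - 211/5*1/92*(-1/10209) = 6381/24758 - 211/460*(-1/10209) = 6381/24758 + 211/4696140 = 14985646639/58133517060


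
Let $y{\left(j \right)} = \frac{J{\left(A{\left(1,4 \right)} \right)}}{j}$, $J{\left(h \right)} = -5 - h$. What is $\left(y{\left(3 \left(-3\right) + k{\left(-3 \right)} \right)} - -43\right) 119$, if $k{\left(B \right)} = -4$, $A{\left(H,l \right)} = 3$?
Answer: $\frac{67473}{13} \approx 5190.2$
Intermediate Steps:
$y{\left(j \right)} = - \frac{8}{j}$ ($y{\left(j \right)} = \frac{-5 - 3}{j} = - \frac{8}{j}$)
$\left(y{\left(3 \left(-3\right) + k{\left(-3 \right)} \right)} - -43\right) 119 = \left(- \frac{8}{3 \left(-3\right) - 4} - -43\right) 119 = \left(- \frac{8}{-9 - 4} + \left(-9 + 52\right)\right) 119 = \left(- \frac{8}{-13} + 43\right) 119 = \left(\left(-8\right) \left(- \frac{1}{13}\right) + 43\right) 119 = \left(\frac{8}{13} + 43\right) 119 = \frac{567}{13} \cdot 119 = \frac{67473}{13}$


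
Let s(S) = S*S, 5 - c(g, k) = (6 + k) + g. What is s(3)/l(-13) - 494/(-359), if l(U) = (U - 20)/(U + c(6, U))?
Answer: 12973/3949 ≈ 3.2851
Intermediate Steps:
c(g, k) = -1 - g - k (c(g, k) = 5 - ((6 + k) + g) = 5 - (6 + g + k) = 5 + (-6 - g - k) = -1 - g - k)
s(S) = S²
l(U) = 20/7 - U/7 (l(U) = (U - 20)/(U + (-1 - 1*6 - U)) = (-20 + U)/(U + (-1 - 6 - U)) = (-20 + U)/(U + (-7 - U)) = (-20 + U)/(-7) = (-20 + U)*(-⅐) = 20/7 - U/7)
s(3)/l(-13) - 494/(-359) = 3²/(20/7 - ⅐*(-13)) - 494/(-359) = 9/(20/7 + 13/7) - 494*(-1/359) = 9/(33/7) + 494/359 = 9*(7/33) + 494/359 = 21/11 + 494/359 = 12973/3949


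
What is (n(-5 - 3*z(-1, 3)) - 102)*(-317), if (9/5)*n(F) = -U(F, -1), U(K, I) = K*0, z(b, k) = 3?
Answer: 32334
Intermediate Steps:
U(K, I) = 0
n(F) = 0 (n(F) = 5*(-1*0)/9 = (5/9)*0 = 0)
(n(-5 - 3*z(-1, 3)) - 102)*(-317) = (0 - 102)*(-317) = -102*(-317) = 32334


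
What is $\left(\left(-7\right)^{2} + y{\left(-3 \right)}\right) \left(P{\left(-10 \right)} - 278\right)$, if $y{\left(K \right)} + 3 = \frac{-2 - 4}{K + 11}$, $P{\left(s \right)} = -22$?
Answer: $-13575$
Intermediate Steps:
$y{\left(K \right)} = -3 - \frac{6}{11 + K}$ ($y{\left(K \right)} = -3 + \frac{-2 - 4}{K + 11} = -3 - \frac{6}{11 + K}$)
$\left(\left(-7\right)^{2} + y{\left(-3 \right)}\right) \left(P{\left(-10 \right)} - 278\right) = \left(\left(-7\right)^{2} + \frac{3 \left(-13 - -3\right)}{11 - 3}\right) \left(-22 - 278\right) = \left(49 + \frac{3 \left(-13 + 3\right)}{8}\right) \left(-300\right) = \left(49 + 3 \cdot \frac{1}{8} \left(-10\right)\right) \left(-300\right) = \left(49 - \frac{15}{4}\right) \left(-300\right) = \frac{181}{4} \left(-300\right) = -13575$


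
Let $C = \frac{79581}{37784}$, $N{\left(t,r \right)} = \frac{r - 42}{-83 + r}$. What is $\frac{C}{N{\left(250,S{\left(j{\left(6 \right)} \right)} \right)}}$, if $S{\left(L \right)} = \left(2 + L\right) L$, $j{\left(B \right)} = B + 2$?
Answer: $- \frac{238743}{1435792} \approx -0.16628$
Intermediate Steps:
$j{\left(B \right)} = 2 + B$
$S{\left(L \right)} = L \left(2 + L\right)$
$N{\left(t,r \right)} = \frac{-42 + r}{-83 + r}$
$C = \frac{79581}{37784}$ ($C = 79581 \cdot \frac{1}{37784} = \frac{79581}{37784} \approx 2.1062$)
$\frac{C}{N{\left(250,S{\left(j{\left(6 \right)} \right)} \right)}} = \frac{79581}{37784 \frac{-42 + \left(2 + 6\right) \left(2 + \left(2 + 6\right)\right)}{-83 + \left(2 + 6\right) \left(2 + \left(2 + 6\right)\right)}} = \frac{79581}{37784 \frac{-42 + 8 \left(2 + 8\right)}{-83 + 8 \left(2 + 8\right)}} = \frac{79581}{37784 \frac{-42 + 8 \cdot 10}{-83 + 8 \cdot 10}} = \frac{79581}{37784 \frac{-42 + 80}{-83 + 80}} = \frac{79581}{37784 \frac{1}{-3} \cdot 38} = \frac{79581}{37784 \left(\left(- \frac{1}{3}\right) 38\right)} = \frac{79581}{37784 \left(- \frac{38}{3}\right)} = \frac{79581}{37784} \left(- \frac{3}{38}\right) = - \frac{238743}{1435792}$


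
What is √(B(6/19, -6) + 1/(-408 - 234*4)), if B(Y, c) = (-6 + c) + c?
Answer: I*√508053/168 ≈ 4.2427*I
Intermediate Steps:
B(Y, c) = -6 + 2*c
√(B(6/19, -6) + 1/(-408 - 234*4)) = √((-6 + 2*(-6)) + 1/(-408 - 234*4)) = √((-6 - 12) + 1/(-408 - 936)) = √(-18 + 1/(-1344)) = √(-18 - 1/1344) = √(-24193/1344) = I*√508053/168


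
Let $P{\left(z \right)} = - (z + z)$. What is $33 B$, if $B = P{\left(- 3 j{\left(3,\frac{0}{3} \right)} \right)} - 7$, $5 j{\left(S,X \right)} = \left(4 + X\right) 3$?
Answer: $\frac{1221}{5} \approx 244.2$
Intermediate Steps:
$j{\left(S,X \right)} = \frac{12}{5} + \frac{3 X}{5}$ ($j{\left(S,X \right)} = \frac{\left(4 + X\right) 3}{5} = \frac{12 + 3 X}{5} = \frac{12}{5} + \frac{3 X}{5}$)
$P{\left(z \right)} = - 2 z$
$B = \frac{37}{5}$ ($B = - 2 \left(- 3 \left(\frac{12}{5} + \frac{3 \cdot \frac{0}{3}}{5}\right)\right) - 7 = - 2 \left(- 3 \left(\frac{12}{5} + \frac{3 \cdot 0 \cdot \frac{1}{3}}{5}\right)\right) - 7 = - 2 \left(- 3 \left(\frac{12}{5} + \frac{3}{5} \cdot 0\right)\right) - 7 = - 2 \left(- 3 \left(\frac{12}{5} + 0\right)\right) - 7 = - 2 \left(\left(-3\right) \frac{12}{5}\right) - 7 = \left(-2\right) \left(- \frac{36}{5}\right) - 7 = \frac{72}{5} - 7 = \frac{37}{5} \approx 7.4$)
$33 B = 33 \cdot \frac{37}{5} = \frac{1221}{5}$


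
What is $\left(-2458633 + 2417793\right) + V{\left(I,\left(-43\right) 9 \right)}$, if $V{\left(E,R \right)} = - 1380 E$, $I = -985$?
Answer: $1318460$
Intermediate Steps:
$\left(-2458633 + 2417793\right) + V{\left(I,\left(-43\right) 9 \right)} = \left(-2458633 + 2417793\right) - -1359300 = -40840 + 1359300 = 1318460$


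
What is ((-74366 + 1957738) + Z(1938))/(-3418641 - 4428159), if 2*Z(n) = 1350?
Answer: -1884047/7846800 ≈ -0.24010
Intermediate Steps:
Z(n) = 675 (Z(n) = (1/2)*1350 = 675)
((-74366 + 1957738) + Z(1938))/(-3418641 - 4428159) = ((-74366 + 1957738) + 675)/(-3418641 - 4428159) = (1883372 + 675)/(-7846800) = 1884047*(-1/7846800) = -1884047/7846800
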